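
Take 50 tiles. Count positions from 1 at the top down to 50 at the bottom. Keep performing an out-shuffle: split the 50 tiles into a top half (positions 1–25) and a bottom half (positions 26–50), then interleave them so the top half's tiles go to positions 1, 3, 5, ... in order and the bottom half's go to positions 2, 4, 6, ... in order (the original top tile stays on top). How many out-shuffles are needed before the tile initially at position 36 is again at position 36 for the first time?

3

Follow position 36 under repeated out-shuffles:
36 → 22 → 43 → 36
It first returns after 3 out-shuffles.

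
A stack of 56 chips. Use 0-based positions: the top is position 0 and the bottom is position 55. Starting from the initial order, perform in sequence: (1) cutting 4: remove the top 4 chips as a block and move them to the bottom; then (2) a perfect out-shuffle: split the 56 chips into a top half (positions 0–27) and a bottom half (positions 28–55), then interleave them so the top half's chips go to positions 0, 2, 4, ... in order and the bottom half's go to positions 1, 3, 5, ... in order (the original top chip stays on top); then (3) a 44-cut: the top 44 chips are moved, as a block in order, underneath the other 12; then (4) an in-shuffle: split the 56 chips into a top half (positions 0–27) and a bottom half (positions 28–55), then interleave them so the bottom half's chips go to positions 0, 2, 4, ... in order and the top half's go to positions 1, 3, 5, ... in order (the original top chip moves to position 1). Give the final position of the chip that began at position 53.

54

Track the chip from position 53 forward through each operation:
  after op 1 (cut 4): 53 → 49
  after op 2 (out-shuffle): 49 → 43
  after op 3 (cut 44): 43 → 55
  after op 4 (in-shuffle): 55 → 54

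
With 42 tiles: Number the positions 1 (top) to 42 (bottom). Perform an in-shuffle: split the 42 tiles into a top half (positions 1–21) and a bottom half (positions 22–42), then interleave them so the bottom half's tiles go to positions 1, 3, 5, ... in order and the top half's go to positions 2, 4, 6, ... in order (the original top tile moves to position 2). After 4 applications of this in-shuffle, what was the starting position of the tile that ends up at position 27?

42

Work backwards from position 27, undoing one in-shuffle at a time:
27 ← 35 ← 39 ← 41 ← 42
So the tile now at position 27 started at position 42.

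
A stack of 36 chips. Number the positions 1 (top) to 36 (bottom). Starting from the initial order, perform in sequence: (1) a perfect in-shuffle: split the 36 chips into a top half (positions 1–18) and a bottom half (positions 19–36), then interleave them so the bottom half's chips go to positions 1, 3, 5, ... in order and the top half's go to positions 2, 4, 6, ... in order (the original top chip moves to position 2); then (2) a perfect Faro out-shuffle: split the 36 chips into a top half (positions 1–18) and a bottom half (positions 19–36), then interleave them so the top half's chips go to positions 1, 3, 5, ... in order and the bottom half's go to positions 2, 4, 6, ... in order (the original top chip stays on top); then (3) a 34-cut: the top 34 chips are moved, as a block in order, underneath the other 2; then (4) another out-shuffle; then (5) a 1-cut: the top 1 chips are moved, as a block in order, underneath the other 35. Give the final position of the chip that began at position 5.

Track the chip from position 5 forward through each operation:
  after op 1 (in-shuffle): 5 → 10
  after op 2 (out-shuffle): 10 → 19
  after op 3 (cut 34): 19 → 21
  after op 4 (out-shuffle): 21 → 6
  after op 5 (cut 1): 6 → 5

5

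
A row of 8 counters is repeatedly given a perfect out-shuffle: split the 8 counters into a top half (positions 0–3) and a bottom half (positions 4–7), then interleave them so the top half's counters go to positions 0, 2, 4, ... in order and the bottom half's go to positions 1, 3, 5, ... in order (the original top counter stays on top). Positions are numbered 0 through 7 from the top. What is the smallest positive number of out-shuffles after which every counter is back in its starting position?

3

The out-shuffle permutes the 8 positions with cycle lengths [1, 1, 3, 3].
Every counter is home exactly when every cycle has completed a whole number of laps, i.e. after lcm(1, 3) = 3 out-shuffles.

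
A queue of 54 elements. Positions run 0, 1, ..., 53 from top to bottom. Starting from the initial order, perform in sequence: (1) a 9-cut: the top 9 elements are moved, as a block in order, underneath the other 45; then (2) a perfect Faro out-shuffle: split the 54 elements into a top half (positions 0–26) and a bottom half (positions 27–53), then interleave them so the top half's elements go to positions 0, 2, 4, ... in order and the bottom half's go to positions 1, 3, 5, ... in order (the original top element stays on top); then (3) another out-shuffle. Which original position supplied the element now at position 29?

2

Undo the operations in reverse order, starting from position 29:
  undo op 3 (out-shuffle, from bottom half): 29 ← 41
  undo op 2 (out-shuffle, from bottom half): 41 ← 47
  undo op 1 (cut 9): 47 ← 2
So the element at position 29 came from original position 2.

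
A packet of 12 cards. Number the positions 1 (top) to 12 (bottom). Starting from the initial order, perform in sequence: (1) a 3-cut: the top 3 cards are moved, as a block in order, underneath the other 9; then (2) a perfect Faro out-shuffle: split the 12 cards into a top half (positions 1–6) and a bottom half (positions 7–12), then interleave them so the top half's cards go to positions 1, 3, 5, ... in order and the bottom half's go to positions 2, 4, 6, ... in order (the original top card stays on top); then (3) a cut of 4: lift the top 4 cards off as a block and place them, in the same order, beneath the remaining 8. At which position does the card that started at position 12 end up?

Track the card from position 12 forward through each operation:
  after op 1 (cut 3): 12 → 9
  after op 2 (out-shuffle): 9 → 6
  after op 3 (cut 4): 6 → 2

2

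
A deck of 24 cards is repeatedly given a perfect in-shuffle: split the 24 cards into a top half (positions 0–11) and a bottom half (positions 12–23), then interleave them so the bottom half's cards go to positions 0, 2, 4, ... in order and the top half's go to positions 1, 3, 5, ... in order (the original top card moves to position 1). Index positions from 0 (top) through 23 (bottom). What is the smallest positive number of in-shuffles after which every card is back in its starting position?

20

The in-shuffle permutes the 24 positions with cycle lengths [4, 20].
Every card is home exactly when every cycle has completed a whole number of laps, i.e. after lcm(4, 20) = 20 in-shuffles.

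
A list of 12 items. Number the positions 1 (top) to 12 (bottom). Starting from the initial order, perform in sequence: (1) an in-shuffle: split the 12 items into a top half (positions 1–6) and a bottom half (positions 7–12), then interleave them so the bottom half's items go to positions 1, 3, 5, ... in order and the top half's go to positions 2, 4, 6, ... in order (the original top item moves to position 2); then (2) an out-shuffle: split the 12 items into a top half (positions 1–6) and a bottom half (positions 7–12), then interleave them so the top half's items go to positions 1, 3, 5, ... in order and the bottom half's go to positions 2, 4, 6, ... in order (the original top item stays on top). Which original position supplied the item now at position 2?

10

Undo the operations in reverse order, starting from position 2:
  undo op 2 (out-shuffle, from bottom half): 2 ← 7
  undo op 1 (in-shuffle, from bottom half): 7 ← 10
So the item at position 2 came from original position 10.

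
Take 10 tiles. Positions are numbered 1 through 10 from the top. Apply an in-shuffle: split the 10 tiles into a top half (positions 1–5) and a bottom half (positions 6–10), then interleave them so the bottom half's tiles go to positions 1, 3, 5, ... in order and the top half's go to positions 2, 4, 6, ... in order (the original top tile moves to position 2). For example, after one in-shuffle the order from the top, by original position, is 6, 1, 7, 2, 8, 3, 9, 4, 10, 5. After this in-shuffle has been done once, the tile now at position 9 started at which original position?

10

Work backwards from position 9, undoing one in-shuffle at a time:
9 ← 10
So the tile now at position 9 started at position 10.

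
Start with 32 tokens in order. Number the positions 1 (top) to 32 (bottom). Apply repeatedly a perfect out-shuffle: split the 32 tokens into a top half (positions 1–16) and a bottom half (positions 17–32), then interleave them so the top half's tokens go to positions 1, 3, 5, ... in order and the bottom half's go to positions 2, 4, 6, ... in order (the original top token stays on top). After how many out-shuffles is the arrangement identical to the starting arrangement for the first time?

The out-shuffle permutes the 32 positions with cycle lengths [1, 1, 5, 5, 5, 5, 5, 5].
Every token is home exactly when every cycle has completed a whole number of laps, i.e. after lcm(1, 5) = 5 out-shuffles.

5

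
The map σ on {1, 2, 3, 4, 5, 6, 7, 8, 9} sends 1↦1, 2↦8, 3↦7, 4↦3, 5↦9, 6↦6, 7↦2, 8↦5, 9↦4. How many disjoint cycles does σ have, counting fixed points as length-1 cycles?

Cycle decomposition: (1) (2 8 5 9 4 3 7) (6).
3 cycles.

3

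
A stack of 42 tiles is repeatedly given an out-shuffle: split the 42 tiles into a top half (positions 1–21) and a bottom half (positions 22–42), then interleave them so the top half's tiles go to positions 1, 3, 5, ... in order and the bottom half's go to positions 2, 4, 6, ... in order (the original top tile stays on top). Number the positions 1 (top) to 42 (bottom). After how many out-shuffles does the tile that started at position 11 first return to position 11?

Follow position 11 under repeated out-shuffles:
11 → 21 → 41 → 40 → 38 → 34 → 26 → 10 → 19 → 37 → 32 → 22 → 2 → 3 → 5 → 9 → 17 → 33 → 24 → 6 → 11
It first returns after 20 out-shuffles.

20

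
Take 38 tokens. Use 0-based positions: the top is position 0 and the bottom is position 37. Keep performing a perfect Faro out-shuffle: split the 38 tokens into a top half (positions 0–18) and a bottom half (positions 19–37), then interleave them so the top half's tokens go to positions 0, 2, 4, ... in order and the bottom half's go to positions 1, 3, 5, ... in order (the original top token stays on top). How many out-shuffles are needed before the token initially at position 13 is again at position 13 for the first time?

36

Follow position 13 under repeated out-shuffles:
13 → 26 → 15 → 30 → 23 → 9 → 18 → 36 → ... → 13 (length 36)
It first returns after 36 out-shuffles.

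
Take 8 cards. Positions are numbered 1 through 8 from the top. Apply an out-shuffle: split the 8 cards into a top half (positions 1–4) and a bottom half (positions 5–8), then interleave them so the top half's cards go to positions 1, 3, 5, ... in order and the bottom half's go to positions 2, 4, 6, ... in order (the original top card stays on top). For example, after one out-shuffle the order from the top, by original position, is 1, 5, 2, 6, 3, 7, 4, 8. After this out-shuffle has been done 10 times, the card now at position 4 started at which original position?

Work backwards from position 4, undoing one out-shuffle at a time:
4 ← 6 ← 7 ← 4 ← 6 ← 7 ← 4 ← 6 ← 7 ← 4 ← 6
So the card now at position 4 started at position 6.

6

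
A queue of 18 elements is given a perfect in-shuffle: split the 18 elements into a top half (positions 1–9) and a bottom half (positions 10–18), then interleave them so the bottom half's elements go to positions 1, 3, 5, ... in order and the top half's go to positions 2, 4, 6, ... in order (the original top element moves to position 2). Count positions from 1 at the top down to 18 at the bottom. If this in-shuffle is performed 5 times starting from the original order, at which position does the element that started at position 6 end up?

Track the element's position through each in-shuffle:
6 → 12 → 5 → 10 → 1 → 2

2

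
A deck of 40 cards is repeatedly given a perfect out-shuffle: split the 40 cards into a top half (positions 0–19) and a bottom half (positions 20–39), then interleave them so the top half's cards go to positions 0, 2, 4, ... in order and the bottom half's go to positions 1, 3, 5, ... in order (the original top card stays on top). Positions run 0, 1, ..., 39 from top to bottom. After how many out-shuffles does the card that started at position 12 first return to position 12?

12

Follow position 12 under repeated out-shuffles:
12 → 24 → 9 → 18 → 36 → 33 → 27 → 15 → 30 → 21 → 3 → 6 → 12
It first returns after 12 out-shuffles.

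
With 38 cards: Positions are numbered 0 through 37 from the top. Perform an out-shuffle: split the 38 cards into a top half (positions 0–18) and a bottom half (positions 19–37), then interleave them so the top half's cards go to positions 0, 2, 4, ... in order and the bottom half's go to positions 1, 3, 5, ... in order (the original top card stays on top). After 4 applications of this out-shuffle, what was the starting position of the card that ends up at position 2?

Work backwards from position 2, undoing one out-shuffle at a time:
2 ← 1 ← 19 ← 28 ← 14
So the card now at position 2 started at position 14.

14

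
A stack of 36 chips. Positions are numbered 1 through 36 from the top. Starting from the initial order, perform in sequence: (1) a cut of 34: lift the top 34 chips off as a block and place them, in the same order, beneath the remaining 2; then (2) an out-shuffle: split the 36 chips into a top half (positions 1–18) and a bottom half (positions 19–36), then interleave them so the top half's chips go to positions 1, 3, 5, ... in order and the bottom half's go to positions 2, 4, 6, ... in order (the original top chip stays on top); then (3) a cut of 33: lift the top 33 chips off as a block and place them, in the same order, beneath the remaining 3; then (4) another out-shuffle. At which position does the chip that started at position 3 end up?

23

Track the chip from position 3 forward through each operation:
  after op 1 (cut 34): 3 → 5
  after op 2 (out-shuffle): 5 → 9
  after op 3 (cut 33): 9 → 12
  after op 4 (out-shuffle): 12 → 23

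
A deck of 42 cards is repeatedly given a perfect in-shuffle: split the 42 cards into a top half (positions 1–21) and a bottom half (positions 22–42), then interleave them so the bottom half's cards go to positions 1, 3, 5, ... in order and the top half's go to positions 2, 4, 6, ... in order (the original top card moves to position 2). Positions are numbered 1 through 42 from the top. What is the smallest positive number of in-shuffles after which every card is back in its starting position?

The in-shuffle permutes the 42 positions with cycle lengths [14, 14, 14].
Every card is home exactly when every cycle has completed a whole number of laps, i.e. after lcm(14) = 14 in-shuffles.

14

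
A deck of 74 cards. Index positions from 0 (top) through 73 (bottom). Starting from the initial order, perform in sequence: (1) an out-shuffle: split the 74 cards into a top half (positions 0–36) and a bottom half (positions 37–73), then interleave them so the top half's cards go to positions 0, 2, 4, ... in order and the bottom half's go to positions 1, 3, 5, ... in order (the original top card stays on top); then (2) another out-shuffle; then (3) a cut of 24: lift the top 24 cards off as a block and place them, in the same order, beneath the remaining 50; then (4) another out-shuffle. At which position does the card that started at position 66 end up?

Track the card from position 66 forward through each operation:
  after op 1 (out-shuffle): 66 → 59
  after op 2 (out-shuffle): 59 → 45
  after op 3 (cut 24): 45 → 21
  after op 4 (out-shuffle): 21 → 42

42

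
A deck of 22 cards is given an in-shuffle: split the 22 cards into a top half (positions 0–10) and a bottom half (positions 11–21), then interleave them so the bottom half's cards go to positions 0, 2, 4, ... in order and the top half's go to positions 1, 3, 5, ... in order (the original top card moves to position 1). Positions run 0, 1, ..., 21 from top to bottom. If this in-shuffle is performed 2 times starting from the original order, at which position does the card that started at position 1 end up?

Track the card's position through each in-shuffle:
1 → 3 → 7

7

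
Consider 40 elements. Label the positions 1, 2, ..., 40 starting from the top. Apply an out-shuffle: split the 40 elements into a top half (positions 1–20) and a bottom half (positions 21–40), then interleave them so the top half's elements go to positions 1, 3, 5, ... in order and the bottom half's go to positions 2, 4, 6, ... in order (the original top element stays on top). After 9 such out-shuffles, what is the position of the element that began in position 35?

Track the element's position through each out-shuffle:
35 → 30 → 20 → 39 → 38 → 36 → 32 → 24 → 8 → 15

15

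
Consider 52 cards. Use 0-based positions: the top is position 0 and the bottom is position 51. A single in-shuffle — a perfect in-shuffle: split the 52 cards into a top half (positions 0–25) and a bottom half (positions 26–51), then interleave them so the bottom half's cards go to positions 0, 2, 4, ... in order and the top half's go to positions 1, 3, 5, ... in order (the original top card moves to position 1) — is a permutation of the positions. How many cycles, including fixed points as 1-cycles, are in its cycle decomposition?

Trace each unvisited position around until it returns:
(0 1 3 7 15 31 ... len 52)
1 cycle in total.

1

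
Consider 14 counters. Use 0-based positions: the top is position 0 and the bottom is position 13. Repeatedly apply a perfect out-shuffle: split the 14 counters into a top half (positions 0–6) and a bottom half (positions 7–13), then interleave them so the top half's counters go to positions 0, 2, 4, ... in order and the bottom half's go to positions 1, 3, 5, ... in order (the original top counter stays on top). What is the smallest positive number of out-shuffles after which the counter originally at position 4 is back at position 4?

Follow position 4 under repeated out-shuffles:
4 → 8 → 3 → 6 → 12 → 11 → 9 → 5 → 10 → 7 → 1 → 2 → 4
It first returns after 12 out-shuffles.

12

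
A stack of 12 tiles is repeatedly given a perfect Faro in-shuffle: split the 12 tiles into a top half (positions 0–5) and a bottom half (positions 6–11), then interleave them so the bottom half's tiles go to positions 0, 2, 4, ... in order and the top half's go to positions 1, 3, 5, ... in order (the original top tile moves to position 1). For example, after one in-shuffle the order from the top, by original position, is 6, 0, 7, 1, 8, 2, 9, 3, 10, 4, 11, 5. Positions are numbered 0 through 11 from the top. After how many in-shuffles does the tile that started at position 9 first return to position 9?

Follow position 9 under repeated in-shuffles:
9 → 6 → 0 → 1 → 3 → 7 → 2 → 5 → 11 → 10 → 8 → 4 → 9
It first returns after 12 in-shuffles.

12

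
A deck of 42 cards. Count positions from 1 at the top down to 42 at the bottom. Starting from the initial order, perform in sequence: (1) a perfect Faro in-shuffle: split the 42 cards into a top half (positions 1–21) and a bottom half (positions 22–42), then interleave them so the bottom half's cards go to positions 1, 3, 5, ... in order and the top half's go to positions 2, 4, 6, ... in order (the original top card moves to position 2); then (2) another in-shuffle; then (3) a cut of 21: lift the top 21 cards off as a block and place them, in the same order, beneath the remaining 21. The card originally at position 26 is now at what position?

Track the card from position 26 forward through each operation:
  after op 1 (in-shuffle): 26 → 9
  after op 2 (in-shuffle): 9 → 18
  after op 3 (cut 21): 18 → 39

39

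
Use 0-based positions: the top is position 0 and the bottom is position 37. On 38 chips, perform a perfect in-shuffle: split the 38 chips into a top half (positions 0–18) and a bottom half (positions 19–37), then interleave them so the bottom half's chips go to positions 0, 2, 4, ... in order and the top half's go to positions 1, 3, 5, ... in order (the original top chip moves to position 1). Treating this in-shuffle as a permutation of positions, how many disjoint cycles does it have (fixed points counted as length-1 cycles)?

Trace each unvisited position around until it returns:
(0 1 3 7 15 31 ... len 12) (2 5 11 23 8 17 ... len 12) (6 13 27 16 33 28 ... len 12) (12 25)
4 cycles in total.

4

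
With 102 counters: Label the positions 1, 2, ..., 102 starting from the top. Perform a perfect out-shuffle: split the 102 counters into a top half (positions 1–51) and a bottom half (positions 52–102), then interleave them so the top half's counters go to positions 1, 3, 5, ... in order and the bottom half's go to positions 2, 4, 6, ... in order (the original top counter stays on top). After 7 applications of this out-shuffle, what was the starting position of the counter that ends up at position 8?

5

Work backwards from position 8, undoing one out-shuffle at a time:
8 ← 55 ← 28 ← 65 ← 33 ← 17 ← 9 ← 5
So the counter now at position 8 started at position 5.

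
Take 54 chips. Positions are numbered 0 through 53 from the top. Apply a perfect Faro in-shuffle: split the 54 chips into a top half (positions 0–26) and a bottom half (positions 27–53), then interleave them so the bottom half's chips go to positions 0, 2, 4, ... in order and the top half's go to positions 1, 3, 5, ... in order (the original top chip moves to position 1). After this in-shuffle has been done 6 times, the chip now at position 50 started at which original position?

23

Work backwards from position 50, undoing one in-shuffle at a time:
50 ← 52 ← 53 ← 26 ← 40 ← 47 ← 23
So the chip now at position 50 started at position 23.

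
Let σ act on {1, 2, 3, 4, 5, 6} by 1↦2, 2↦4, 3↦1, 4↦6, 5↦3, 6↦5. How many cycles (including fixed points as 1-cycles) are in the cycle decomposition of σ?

1

Cycle decomposition: (1 2 4 6 5 3).
1 cycle.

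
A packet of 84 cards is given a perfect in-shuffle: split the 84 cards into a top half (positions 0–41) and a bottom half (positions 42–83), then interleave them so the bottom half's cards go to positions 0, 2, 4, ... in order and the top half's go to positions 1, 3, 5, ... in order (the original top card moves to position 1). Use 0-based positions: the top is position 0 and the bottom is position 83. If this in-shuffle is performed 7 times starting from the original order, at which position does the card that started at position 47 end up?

23

Track the card's position through each in-shuffle:
47 → 10 → 21 → 43 → 2 → 5 → 11 → 23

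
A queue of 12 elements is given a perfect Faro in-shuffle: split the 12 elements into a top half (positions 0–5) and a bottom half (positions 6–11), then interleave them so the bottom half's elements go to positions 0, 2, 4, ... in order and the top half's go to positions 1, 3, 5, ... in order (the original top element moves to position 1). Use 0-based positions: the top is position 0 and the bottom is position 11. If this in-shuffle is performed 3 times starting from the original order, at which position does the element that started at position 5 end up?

8

Track the element's position through each in-shuffle:
5 → 11 → 10 → 8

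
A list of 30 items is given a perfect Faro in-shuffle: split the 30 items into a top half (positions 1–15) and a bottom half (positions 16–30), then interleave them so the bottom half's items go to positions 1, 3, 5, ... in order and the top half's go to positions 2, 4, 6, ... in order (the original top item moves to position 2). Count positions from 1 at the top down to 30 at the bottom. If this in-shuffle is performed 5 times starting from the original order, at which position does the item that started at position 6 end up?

6

Track the item's position through each in-shuffle:
6 → 12 → 24 → 17 → 3 → 6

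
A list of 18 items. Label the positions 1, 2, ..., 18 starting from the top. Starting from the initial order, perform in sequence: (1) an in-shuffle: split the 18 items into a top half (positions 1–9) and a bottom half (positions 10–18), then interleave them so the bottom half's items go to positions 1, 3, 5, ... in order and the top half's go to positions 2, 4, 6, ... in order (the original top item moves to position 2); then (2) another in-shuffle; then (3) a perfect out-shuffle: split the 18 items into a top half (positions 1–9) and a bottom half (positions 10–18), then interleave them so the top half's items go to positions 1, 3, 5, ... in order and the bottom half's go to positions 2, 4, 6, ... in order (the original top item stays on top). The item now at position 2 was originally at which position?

12

Undo the operations in reverse order, starting from position 2:
  undo op 3 (out-shuffle, from bottom half): 2 ← 10
  undo op 2 (in-shuffle, from top half): 10 ← 5
  undo op 1 (in-shuffle, from bottom half): 5 ← 12
So the item at position 2 came from original position 12.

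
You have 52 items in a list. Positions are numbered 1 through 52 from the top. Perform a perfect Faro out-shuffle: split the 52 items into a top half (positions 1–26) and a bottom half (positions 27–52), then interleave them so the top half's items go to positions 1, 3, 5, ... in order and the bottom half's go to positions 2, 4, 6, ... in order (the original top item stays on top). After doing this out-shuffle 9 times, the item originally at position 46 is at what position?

Track the item's position through each out-shuffle:
46 → 40 → 28 → 4 → 7 → 13 → 25 → 49 → 46 → 40

40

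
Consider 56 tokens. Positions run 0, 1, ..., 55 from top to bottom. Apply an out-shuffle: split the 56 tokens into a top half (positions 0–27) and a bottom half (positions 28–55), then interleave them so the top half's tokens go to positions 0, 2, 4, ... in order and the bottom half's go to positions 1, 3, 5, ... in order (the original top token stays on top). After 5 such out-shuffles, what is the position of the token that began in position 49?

28

Track the token's position through each out-shuffle:
49 → 43 → 31 → 7 → 14 → 28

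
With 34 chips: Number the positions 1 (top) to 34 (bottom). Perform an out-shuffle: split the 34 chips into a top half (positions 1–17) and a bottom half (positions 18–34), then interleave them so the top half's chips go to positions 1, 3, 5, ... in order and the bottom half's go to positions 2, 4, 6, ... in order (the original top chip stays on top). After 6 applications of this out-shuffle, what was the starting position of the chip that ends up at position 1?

Work backwards from position 1, undoing one out-shuffle at a time:
1 ← 1 ← 1 ← 1 ← 1 ← 1 ← 1
So the chip now at position 1 started at position 1.

1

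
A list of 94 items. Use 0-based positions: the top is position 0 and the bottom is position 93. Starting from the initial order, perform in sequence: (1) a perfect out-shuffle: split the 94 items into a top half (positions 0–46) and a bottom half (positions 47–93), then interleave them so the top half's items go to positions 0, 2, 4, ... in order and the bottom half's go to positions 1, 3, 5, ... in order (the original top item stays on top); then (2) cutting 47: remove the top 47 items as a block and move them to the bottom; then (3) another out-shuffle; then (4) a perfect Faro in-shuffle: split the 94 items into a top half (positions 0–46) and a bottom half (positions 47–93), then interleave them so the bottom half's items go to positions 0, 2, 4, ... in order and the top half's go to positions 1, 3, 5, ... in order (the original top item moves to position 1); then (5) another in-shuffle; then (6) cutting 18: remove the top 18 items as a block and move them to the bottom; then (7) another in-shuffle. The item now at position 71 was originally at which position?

85

Undo the operations in reverse order, starting from position 71:
  undo op 7 (in-shuffle, from top half): 71 ← 35
  undo op 6 (cut 18): 35 ← 53
  undo op 5 (in-shuffle, from top half): 53 ← 26
  undo op 4 (in-shuffle, from bottom half): 26 ← 60
  undo op 3 (out-shuffle, from top half): 60 ← 30
  undo op 2 (cut 47): 30 ← 77
  undo op 1 (out-shuffle, from bottom half): 77 ← 85
So the item at position 71 came from original position 85.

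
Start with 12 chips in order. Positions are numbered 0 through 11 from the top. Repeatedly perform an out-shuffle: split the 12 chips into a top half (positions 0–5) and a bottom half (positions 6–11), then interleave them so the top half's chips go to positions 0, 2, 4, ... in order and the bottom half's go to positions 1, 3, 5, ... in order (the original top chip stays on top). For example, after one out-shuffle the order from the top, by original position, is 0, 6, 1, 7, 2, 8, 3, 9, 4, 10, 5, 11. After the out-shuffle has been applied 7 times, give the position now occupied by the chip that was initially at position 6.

9

Track the chip's position through each out-shuffle:
6 → 1 → 2 → 4 → 8 → 5 → 10 → 9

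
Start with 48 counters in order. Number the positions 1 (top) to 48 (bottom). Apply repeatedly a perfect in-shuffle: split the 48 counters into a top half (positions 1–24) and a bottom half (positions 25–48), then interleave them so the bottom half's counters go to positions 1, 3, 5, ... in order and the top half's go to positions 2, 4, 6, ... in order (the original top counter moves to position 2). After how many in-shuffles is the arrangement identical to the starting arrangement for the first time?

The in-shuffle permutes the 48 positions with cycle lengths [3, 3, 21, 21].
Every counter is home exactly when every cycle has completed a whole number of laps, i.e. after lcm(3, 21) = 21 in-shuffles.

21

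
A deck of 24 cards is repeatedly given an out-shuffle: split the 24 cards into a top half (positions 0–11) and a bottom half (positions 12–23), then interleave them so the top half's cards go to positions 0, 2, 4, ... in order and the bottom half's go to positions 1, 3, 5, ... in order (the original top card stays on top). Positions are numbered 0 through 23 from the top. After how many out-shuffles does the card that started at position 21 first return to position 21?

11

Follow position 21 under repeated out-shuffles:
21 → 19 → 15 → 7 → 14 → 5 → 10 → 20 → 17 → 11 → 22 → 21
It first returns after 11 out-shuffles.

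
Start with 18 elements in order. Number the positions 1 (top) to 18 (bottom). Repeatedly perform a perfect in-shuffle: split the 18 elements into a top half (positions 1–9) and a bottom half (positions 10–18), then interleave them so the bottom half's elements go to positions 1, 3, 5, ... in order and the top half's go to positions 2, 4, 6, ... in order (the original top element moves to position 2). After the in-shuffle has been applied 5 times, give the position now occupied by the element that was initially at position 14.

11

Track the element's position through each in-shuffle:
14 → 9 → 18 → 17 → 15 → 11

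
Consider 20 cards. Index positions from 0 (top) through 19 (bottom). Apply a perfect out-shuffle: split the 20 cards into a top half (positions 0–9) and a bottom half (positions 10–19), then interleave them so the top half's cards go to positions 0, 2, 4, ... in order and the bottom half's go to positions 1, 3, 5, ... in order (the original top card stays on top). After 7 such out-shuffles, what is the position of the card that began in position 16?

15

Track the card's position through each out-shuffle:
16 → 13 → 7 → 14 → 9 → 18 → 17 → 15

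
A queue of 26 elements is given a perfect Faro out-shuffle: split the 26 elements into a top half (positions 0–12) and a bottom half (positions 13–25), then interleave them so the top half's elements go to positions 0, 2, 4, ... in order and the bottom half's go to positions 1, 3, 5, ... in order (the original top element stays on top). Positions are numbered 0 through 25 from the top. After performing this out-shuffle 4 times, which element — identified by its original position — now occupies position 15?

Work backwards from position 15, undoing one out-shuffle at a time:
15 ← 20 ← 10 ← 5 ← 15
So the element now at position 15 started at position 15.

15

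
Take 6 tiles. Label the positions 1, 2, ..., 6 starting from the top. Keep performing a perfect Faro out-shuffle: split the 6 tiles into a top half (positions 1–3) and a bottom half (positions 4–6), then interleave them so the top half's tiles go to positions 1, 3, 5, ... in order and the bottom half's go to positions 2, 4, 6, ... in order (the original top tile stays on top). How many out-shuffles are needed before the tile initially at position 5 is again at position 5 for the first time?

Follow position 5 under repeated out-shuffles:
5 → 4 → 2 → 3 → 5
It first returns after 4 out-shuffles.

4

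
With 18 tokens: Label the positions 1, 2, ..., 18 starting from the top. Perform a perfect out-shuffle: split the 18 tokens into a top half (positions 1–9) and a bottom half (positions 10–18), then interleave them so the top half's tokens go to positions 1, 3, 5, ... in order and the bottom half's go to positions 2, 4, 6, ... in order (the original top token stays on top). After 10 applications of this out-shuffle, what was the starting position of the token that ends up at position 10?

Work backwards from position 10, undoing one out-shuffle at a time:
10 ← 14 ← 16 ← 17 ← 9 ← 5 ← 3 ← 2 ← 10 ← 14 ← 16
So the token now at position 10 started at position 16.

16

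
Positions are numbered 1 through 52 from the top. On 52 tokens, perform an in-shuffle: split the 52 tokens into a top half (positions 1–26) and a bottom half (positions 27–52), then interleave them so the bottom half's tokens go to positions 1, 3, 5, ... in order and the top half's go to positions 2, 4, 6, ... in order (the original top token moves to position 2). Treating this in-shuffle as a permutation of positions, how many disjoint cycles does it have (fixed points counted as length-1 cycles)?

1

Trace each unvisited position around until it returns:
(1 2 4 8 16 32 ... len 52)
1 cycle in total.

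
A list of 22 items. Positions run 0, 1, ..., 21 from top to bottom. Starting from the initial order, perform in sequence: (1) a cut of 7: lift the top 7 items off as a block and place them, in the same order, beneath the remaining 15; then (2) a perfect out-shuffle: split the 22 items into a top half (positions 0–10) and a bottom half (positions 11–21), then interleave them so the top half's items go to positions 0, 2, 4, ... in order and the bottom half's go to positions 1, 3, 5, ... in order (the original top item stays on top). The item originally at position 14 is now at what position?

Track the item from position 14 forward through each operation:
  after op 1 (cut 7): 14 → 7
  after op 2 (out-shuffle): 7 → 14

14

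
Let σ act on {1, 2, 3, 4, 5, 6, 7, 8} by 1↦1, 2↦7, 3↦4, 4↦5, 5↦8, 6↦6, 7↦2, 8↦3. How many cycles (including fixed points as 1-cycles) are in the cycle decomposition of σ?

Cycle decomposition: (1) (2 7) (3 4 5 8) (6).
4 cycles.

4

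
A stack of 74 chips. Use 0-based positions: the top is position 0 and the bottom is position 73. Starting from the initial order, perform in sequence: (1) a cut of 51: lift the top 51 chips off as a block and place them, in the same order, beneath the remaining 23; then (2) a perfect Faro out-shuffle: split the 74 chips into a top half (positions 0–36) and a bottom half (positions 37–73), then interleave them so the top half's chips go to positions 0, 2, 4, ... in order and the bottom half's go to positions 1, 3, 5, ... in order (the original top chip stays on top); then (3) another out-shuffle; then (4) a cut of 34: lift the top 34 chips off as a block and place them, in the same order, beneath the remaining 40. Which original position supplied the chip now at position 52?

54

Undo the operations in reverse order, starting from position 52:
  undo op 4 (cut 34): 52 ← 12
  undo op 3 (out-shuffle, from top half): 12 ← 6
  undo op 2 (out-shuffle, from top half): 6 ← 3
  undo op 1 (cut 51): 3 ← 54
So the chip at position 52 came from original position 54.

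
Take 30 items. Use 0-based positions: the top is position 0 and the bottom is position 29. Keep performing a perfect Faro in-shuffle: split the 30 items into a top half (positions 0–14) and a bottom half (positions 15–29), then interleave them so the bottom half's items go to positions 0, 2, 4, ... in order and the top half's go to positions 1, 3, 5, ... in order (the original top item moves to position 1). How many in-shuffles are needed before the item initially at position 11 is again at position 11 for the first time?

5

Follow position 11 under repeated in-shuffles:
11 → 23 → 16 → 2 → 5 → 11
It first returns after 5 in-shuffles.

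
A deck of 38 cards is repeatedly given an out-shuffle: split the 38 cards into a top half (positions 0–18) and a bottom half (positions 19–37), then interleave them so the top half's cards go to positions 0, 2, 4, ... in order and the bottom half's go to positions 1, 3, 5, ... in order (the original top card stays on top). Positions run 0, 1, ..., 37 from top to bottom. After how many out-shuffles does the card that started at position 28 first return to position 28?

36

Follow position 28 under repeated out-shuffles:
28 → 19 → 1 → 2 → 4 → 8 → 16 → 32 → ... → 28 (length 36)
It first returns after 36 out-shuffles.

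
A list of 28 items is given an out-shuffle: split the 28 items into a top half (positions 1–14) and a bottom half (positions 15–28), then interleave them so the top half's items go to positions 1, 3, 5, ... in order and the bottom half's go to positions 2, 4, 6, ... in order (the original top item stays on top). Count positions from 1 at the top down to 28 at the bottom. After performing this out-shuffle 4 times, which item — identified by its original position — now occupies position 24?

Work backwards from position 24, undoing one out-shuffle at a time:
24 ← 26 ← 27 ← 14 ← 21
So the item now at position 24 started at position 21.

21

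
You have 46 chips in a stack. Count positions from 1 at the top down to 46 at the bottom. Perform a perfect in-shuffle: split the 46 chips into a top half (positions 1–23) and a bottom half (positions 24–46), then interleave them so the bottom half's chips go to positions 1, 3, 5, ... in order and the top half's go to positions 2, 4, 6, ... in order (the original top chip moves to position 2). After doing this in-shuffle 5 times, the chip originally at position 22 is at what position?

Track the chip's position through each in-shuffle:
22 → 44 → 41 → 35 → 23 → 46

46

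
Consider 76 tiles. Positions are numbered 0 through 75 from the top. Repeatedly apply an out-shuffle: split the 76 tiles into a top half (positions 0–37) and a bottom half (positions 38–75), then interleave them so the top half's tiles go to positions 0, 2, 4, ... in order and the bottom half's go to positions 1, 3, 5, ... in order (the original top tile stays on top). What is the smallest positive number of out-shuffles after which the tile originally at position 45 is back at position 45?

4

Follow position 45 under repeated out-shuffles:
45 → 15 → 30 → 60 → 45
It first returns after 4 out-shuffles.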